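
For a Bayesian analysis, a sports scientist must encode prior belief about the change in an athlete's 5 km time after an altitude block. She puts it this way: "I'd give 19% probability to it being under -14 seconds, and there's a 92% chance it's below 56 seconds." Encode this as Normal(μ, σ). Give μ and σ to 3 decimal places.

μ = 12.918, σ = 30.662

The p-quantile of Normal(μ,σ) is μ + z_p·σ, with z_{0.19} = -0.8779 and z_{0.92} = 1.405.
Eliminate σ: μ = (z₂·x₁ − z₁·x₂)/(z₂ − z₁) = (1.405·-14 − (-0.8779)·56)/2.283 = 12.918.
Then σ = (x₂ − x₁)/(z₂ − z₁) = (56 − -14)/2.283 = 30.662.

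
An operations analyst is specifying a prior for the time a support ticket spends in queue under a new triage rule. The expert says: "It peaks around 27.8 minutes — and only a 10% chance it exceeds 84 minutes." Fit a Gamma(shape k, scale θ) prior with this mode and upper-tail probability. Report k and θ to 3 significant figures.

k ≈ 2.55, θ ≈ 17.9

Gamma(k,θ) with k>1 has mode (k−1)θ, so θ = 27.8/(k−1).
Need P(X < 84) = 0.9 with θ tied to k this way. Start at k = 2, θ = 27.8: P(X<84) ≈ 0.804.
Too low — raise k to concentrate. Iterating converges to k ≈ 2.55.
Then θ = 27.8/(2.55−1) ≈ 17.9.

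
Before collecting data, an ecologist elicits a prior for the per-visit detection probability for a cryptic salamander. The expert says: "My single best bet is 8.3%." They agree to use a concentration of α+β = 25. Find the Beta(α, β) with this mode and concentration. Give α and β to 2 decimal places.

For α,β > 1 the Beta mode is (α−1)/(α+β−2). With α+β = 25, the mode is (α−1)/23.
Set (α−1)/23 = 0.083 → α = 1 + 0.083·23 = 2.91.
β = 25 − α = 22.09.

α = 2.91, β = 22.09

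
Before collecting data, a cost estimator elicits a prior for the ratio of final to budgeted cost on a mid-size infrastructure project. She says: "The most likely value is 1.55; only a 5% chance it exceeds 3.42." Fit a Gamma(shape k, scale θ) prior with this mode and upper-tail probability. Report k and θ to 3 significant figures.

Gamma(k,θ) with k>1 has mode (k−1)θ, so θ = 1.55/(k−1).
Need P(X < 3.42) = 0.95 with θ tied to k this way. Start at k = 2, θ = 1.55: P(X<3.42) ≈ 0.647.
Too low — raise k to concentrate. Iterating converges to k ≈ 5.39.
Then θ = 1.55/(5.39−1) ≈ 0.353.

k ≈ 5.39, θ ≈ 0.353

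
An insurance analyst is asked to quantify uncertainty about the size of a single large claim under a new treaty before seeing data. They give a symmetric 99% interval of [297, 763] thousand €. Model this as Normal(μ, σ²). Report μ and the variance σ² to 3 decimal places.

μ = 530.000, σ² = 8182.343

A symmetric 99% interval runs μ ± z·σ with z = 2.576.
Half-width = 233, so σ = 233/2.576 = 90.4563 and σ² = 8182.343.
μ is the interval midpoint, 530.000.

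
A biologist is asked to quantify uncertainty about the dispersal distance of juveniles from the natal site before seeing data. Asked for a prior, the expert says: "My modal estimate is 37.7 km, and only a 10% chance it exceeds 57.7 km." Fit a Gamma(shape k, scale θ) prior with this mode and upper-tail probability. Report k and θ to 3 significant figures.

k ≈ 11.3, θ ≈ 3.66

Gamma(k,θ) with k>1 has mode (k−1)θ, so θ = 37.7/(k−1).
Need P(X < 57.7) = 0.9 with θ tied to k this way. Start at k = 2, θ = 37.7: P(X<57.7) ≈ 0.452.
Too low — raise k to concentrate. Iterating converges to k ≈ 11.3.
Then θ = 37.7/(11.3−1) ≈ 3.66.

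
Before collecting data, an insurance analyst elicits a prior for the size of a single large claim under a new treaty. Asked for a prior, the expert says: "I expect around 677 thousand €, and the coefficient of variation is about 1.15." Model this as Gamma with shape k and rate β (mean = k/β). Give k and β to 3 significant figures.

k ≈ 0.756, β ≈ 0.00112

For Gamma(k, rate β): mean = k/β, variance = k/β², so CV = 1/√k.
CV = 1.15, hence k = 1/CV² = 0.756.
Then β = k/mean = 0.756/677 = 0.00112.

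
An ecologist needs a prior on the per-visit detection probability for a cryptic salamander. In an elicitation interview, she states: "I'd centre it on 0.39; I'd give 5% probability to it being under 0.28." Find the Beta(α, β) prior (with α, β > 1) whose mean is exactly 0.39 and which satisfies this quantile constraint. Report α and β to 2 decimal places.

With mean 0.39 fixed, write α = 0.39s, β = 0.61s where s = α+β.
Need P(θ < 0.28) = 0.05 under Beta(0.39s, 0.61s). Normal approximation: (q−m)/√(m(1−m)/s) ≈ z_{0.05} = -1.64, so s ≈ 0.39·0.61·(-1.64)²/(0.28−0.39)² = 53.2.
At s = 53.2: P(θ<0.28) ≈ 0.045. Adjusting to match 0.05 gives s ≈ 49.91.
So α = 0.39·49.91 ≈ 19.46, β = 0.61·49.91 ≈ 30.44.

α ≈ 19.46, β ≈ 30.44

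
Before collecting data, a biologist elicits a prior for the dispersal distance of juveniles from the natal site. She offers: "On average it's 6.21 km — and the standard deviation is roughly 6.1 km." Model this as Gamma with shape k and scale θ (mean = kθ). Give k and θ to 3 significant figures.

k ≈ 1.04, θ ≈ 5.99

For Gamma(k, scale θ): mean = kθ, variance = kθ², so CV = 1/√k.
CV = SD/mean = 6.1/6.21 = 0.9823, hence k = 1/CV² = 1.04.
Then θ = mean/k = 6.21/1.04 = 5.99.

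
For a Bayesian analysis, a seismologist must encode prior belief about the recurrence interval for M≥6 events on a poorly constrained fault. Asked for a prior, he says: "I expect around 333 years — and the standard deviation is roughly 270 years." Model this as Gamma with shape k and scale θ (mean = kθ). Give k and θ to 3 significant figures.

For Gamma(k, scale θ): mean = kθ, variance = kθ², so CV = 1/√k.
CV = SD/mean = 270/333 = 0.8108, hence k = 1/CV² = 1.52.
Then θ = mean/k = 333/1.52 = 219.

k ≈ 1.52, θ ≈ 219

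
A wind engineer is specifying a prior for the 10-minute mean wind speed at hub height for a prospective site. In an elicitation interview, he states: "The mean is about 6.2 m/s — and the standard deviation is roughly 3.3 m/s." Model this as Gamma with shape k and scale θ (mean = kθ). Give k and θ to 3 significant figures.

k ≈ 3.53, θ ≈ 1.76

For Gamma(k, scale θ): mean = kθ, variance = kθ², so CV = 1/√k.
CV = SD/mean = 3.3/6.2 = 0.5323, hence k = 1/CV² = 3.53.
Then θ = mean/k = 6.2/3.53 = 1.76.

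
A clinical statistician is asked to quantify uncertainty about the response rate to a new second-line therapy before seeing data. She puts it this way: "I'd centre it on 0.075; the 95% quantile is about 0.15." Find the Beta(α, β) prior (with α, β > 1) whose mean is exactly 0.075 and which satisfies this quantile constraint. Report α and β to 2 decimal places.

With mean 0.075 fixed, write α = 0.075s, β = 0.925s where s = α+β.
Need P(θ < 0.15) = 0.95 under Beta(0.075s, 0.925s). Normal approximation: (q−m)/√(m(1−m)/s) ≈ z_{0.95} = 1.64, so s ≈ 0.075·0.925·(1.64)²/(0.15−0.075)² = 33.4.
At s = 33.4: P(θ<0.15) ≈ 0.932. Adjusting to match 0.95 gives s ≈ 42.76.
So α = 0.075·42.76 ≈ 3.21, β = 0.925·42.76 ≈ 39.56.

α ≈ 3.21, β ≈ 39.56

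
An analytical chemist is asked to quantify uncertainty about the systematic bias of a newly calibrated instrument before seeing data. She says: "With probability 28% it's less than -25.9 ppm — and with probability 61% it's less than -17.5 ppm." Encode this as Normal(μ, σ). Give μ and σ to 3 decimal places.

μ = -20.221, σ = 9.743

For Normal(μ,σ), the p-quantile is μ + z_p·σ. Here z_{0.28} = -0.5828, z_{0.61} = 0.2793.
So -25.9 = μ − 0.5828σ and -17.5 = μ + 0.2793σ.
Subtracting: σ = (-17.5 − -25.9)/(0.2793 − (-0.5828)) = 9.743.
Then μ = -25.9 − (-0.5828)·9.743 = -20.221.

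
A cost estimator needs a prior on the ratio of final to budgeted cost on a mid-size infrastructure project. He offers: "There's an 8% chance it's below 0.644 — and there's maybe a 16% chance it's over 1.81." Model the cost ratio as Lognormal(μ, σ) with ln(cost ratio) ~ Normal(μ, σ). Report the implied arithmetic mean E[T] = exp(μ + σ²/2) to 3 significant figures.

If T ~ Lognormal(μ,σ) then ln T ~ Normal(μ,σ), so the p-quantile of ln T is μ + z_p·σ.
ln(0.644) = -0.4401 and ln(1.81) = 0.5933; z_{0.08} = -1.405, z_{0.84} = 0.9945.
σ = (0.5933 − -0.4401)/(0.9945 − (-1.405)) = 0.431.
μ = -0.4401 − (-1.405)·0.431 = 0.165.
E[T] = exp(μ + σ²/2) = exp(0.165 + 0.0927) = 1.29.

E[T] ≈ 1.29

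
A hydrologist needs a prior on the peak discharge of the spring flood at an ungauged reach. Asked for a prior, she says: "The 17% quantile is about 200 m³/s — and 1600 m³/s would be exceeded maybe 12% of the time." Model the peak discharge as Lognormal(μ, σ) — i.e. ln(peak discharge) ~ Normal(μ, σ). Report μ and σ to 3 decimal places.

μ ≈ 6.230, σ ≈ 0.977

If T ~ Lognormal(μ,σ) then ln T ~ Normal(μ,σ), so the p-quantile of ln T is μ + z_p·σ.
ln(200) = 5.298 and ln(1600) = 7.378; z_{0.17} = -0.9542, z_{0.88} = 1.175.
σ = (7.378 − 5.298)/(1.175 − (-0.9542)) = 0.977.
μ = 5.298 − (-0.9542)·0.977 = 6.230.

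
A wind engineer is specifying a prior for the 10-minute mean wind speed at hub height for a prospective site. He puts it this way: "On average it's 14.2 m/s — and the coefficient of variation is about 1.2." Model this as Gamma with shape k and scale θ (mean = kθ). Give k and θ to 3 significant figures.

For Gamma(k, scale θ): mean = kθ, variance = kθ², so CV = 1/√k.
CV = 1.2, hence k = 1/CV² = 0.694.
Then θ = mean/k = 14.2/0.694 = 20.4.

k ≈ 0.694, θ ≈ 20.4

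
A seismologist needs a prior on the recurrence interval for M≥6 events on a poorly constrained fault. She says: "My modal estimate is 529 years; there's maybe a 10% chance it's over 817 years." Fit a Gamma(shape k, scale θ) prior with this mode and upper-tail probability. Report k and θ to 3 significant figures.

Gamma(k,θ) with k>1 has mode (k−1)θ, so θ = 529/(k−1).
Need P(X < 817) = 0.9 with θ tied to k this way. Start at k = 2, θ = 529: P(X<817) ≈ 0.457.
Too low — raise k to concentrate. Iterating converges to k ≈ 10.9.
Then θ = 529/(10.9−1) ≈ 53.5.

k ≈ 10.9, θ ≈ 53.5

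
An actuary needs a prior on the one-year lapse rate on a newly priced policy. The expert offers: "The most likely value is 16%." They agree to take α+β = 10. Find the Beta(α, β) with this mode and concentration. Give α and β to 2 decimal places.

For α,β > 1 the Beta mode is (α−1)/(α+β−2). With α+β = 10, the mode is (α−1)/8.
Set (α−1)/8 = 0.16 → α = 1 + 0.16·8 = 2.28.
β = 10 − α = 7.72.

α = 2.28, β = 7.72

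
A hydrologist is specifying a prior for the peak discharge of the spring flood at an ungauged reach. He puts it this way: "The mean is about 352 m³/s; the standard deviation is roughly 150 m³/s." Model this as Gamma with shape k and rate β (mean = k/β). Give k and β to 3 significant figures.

For Gamma(k, rate β): mean = k/β, variance = k/β², so CV = 1/√k.
CV = SD/mean = 150/352 = 0.4261, hence k = 1/CV² = 5.51.
Then β = k/mean = 5.51/352 = 0.0156.

k ≈ 5.51, β ≈ 0.0156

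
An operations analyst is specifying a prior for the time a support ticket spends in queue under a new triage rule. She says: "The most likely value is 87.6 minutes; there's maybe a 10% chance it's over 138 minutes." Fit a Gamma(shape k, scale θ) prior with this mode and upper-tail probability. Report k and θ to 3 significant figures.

k ≈ 10.1, θ ≈ 9.65

Gamma(k,θ) with k>1 has mode (k−1)θ, so θ = 87.6/(k−1).
Need P(X < 138) = 0.9 with θ tied to k this way. Start at k = 2, θ = 87.6: P(X<138) ≈ 0.467.
Too low — raise k to concentrate. Iterating converges to k ≈ 10.1.
Then θ = 87.6/(10.1−1) ≈ 9.65.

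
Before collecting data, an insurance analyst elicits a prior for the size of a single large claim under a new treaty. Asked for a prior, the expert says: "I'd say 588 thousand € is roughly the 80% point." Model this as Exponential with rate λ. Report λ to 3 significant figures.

P(T < 588.0) = 1 − e^(−λ·588.0) = 0.8, so λ = −ln(1−0.8)/588.0 = −ln(0.2)/588.0 = 0.00274.

λ ≈ 0.00274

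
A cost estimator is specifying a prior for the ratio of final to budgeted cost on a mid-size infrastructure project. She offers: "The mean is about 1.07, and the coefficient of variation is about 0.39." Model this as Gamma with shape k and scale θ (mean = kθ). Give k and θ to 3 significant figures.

k ≈ 6.57, θ ≈ 0.163

For Gamma(k, scale θ): mean = kθ, variance = kθ², so CV = 1/√k.
CV = 0.39, hence k = 1/CV² = 6.57.
Then θ = mean/k = 1.07/6.57 = 0.163.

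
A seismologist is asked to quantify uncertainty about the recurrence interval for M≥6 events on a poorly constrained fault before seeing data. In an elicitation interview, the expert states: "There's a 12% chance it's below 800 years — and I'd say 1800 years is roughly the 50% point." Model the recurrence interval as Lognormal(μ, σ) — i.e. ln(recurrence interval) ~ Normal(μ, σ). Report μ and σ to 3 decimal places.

If T ~ Lognormal(μ,σ) then ln T ~ Normal(μ,σ), so the p-quantile of ln T is μ + z_p·σ.
ln(800) = 6.685 and ln(1800) = 7.496; z_{0.12} = -1.175, z_{0.5} = 0.
σ = (7.496 − 6.685)/(0 − (-1.175)) = 0.690.
μ = 6.685 − (-1.175)·0.690 = 7.496.

μ ≈ 7.496, σ ≈ 0.690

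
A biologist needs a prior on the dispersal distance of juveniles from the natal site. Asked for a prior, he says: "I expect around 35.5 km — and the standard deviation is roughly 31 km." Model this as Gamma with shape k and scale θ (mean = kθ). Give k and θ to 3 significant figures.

For Gamma(k, scale θ): mean = kθ, variance = kθ², so CV = 1/√k.
CV = SD/mean = 31/35.5 = 0.8732, hence k = 1/CV² = 1.31.
Then θ = mean/k = 35.5/1.31 = 27.1.

k ≈ 1.31, θ ≈ 27.1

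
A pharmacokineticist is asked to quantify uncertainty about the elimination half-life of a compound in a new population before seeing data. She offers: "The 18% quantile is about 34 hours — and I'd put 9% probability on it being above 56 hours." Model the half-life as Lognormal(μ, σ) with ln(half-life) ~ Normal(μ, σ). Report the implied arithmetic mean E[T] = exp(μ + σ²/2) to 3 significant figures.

If T ~ Lognormal(μ,σ) then ln T ~ Normal(μ,σ), so the p-quantile of ln T is μ + z_p·σ.
ln(34) = 3.526 and ln(56) = 4.025; z_{0.18} = -0.9154, z_{0.91} = 1.341.
σ = (4.025 − 3.526)/(1.341 − (-0.9154)) = 0.221.
μ = 3.526 − (-0.9154)·0.221 = 3.729.
E[T] = exp(μ + σ²/2) = exp(3.729 + 0.0245) = 42.7 hours.

E[T] ≈ 42.7 hours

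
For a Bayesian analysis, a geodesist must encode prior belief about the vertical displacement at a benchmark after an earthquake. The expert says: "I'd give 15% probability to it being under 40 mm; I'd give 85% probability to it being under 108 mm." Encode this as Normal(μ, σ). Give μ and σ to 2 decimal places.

The p-quantile of Normal(μ,σ) is μ + z_p·σ, with z_{0.15} = -1.036 and z_{0.85} = 1.036.
Eliminate σ: μ = (z₂·x₁ − z₁·x₂)/(z₂ − z₁) = (1.036·40 − (-1.036)·108)/2.073 = 74.00.
Then σ = (x₂ − x₁)/(z₂ − z₁) = (108 − 40)/2.073 = 32.80.

μ = 74.00, σ = 32.80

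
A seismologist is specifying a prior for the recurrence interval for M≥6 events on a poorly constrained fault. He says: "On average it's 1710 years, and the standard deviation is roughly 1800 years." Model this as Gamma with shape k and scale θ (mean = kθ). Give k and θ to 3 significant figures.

k ≈ 0.902, θ ≈ 1890

For Gamma(k, scale θ): mean = kθ, variance = kθ², so CV = 1/√k.
CV = SD/mean = 1800/1710 = 1.053, hence k = 1/CV² = 0.902.
Then θ = mean/k = 1710/0.902 = 1890.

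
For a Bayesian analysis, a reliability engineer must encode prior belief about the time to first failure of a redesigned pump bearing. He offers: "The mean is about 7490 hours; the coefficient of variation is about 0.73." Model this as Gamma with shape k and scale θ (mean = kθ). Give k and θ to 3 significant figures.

For Gamma(k, scale θ): mean = kθ, variance = kθ², so CV = 1/√k.
CV = 0.73, hence k = 1/CV² = 1.88.
Then θ = mean/k = 7490/1.88 = 3990.

k ≈ 1.88, θ ≈ 3990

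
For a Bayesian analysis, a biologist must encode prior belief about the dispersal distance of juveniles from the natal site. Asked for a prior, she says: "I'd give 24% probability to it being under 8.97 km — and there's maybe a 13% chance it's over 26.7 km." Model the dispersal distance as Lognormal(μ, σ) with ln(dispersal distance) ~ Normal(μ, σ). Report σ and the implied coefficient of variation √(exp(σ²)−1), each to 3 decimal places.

σ ≈ 0.595, CV ≈ 0.652

If T ~ Lognormal(μ,σ) then ln T ~ Normal(μ,σ), so the p-quantile of ln T is μ + z_p·σ.
ln(8.97) = 2.194 and ln(26.7) = 3.285; z_{0.24} = -0.7063, z_{0.87} = 1.126.
σ = (3.285 − 2.194)/(1.126 − (-0.7063)) = 0.595.
μ = 2.194 − (-0.7063)·0.595 = 2.614.
CV = √(exp(σ²)−1) = √(exp(0.3542)−1) = 0.652.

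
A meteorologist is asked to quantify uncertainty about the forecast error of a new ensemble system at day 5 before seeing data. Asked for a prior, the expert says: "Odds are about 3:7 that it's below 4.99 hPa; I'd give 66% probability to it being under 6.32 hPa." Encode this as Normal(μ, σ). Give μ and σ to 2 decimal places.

For Normal(μ,σ), the p-quantile is μ + z_p·σ. Here z_{0.3} = -0.5244, z_{0.66} = 0.4125.
So 4.99 = μ − 0.5244σ and 6.32 = μ + 0.4125σ.
Subtracting: σ = (6.32 − 4.99)/(0.4125 − (-0.5244)) = 1.42.
Then μ = 4.99 − (-0.5244)·1.42 = 5.73.

μ = 5.73, σ = 1.42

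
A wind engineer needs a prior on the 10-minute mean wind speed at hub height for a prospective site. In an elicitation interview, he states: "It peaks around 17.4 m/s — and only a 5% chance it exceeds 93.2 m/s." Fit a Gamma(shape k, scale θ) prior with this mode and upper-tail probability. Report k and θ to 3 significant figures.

Gamma(k,θ) with k>1 has mode (k−1)θ, so θ = 17.4/(k−1).
Need P(X < 93.2) = 0.95 with θ tied to k this way. Start at k = 2, θ = 17.4: P(X<93.2) ≈ 0.970.
Too high — lower k to spread out. Iterating converges to k ≈ 1.84.
Then θ = 17.4/(1.84−1) ≈ 20.8.

k ≈ 1.84, θ ≈ 20.8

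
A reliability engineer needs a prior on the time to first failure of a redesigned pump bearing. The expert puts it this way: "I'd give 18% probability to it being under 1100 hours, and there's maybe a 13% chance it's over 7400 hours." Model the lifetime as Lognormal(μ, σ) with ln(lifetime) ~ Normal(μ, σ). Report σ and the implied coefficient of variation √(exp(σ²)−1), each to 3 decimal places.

σ ≈ 0.934, CV ≈ 1.179

If T ~ Lognormal(μ,σ) then ln T ~ Normal(μ,σ), so the p-quantile of ln T is μ + z_p·σ.
ln(1100) = 7.003 and ln(7400) = 8.909; z_{0.18} = -0.9154, z_{0.87} = 1.126.
σ = (8.909 − 7.003)/(1.126 − (-0.9154)) = 0.934.
μ = 7.003 − (-0.9154)·0.934 = 7.858.
CV = √(exp(σ²)−1) = √(exp(0.8716)−1) = 1.179.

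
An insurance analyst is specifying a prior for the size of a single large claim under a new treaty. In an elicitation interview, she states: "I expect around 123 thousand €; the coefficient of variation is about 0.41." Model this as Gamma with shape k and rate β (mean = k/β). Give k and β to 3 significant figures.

k ≈ 5.95, β ≈ 0.0484

For Gamma(k, rate β): mean = k/β, variance = k/β², so CV = 1/√k.
CV = 0.41, hence k = 1/CV² = 5.95.
Then β = k/mean = 5.95/123 = 0.0484.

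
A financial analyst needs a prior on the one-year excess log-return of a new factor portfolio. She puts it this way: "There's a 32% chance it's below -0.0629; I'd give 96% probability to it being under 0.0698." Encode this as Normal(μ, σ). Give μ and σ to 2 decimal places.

For Normal(μ,σ), the p-quantile is μ + z_p·σ. Here z_{0.32} = -0.4677, z_{0.96} = 1.751.
So -0.0629 = μ − 0.4677σ and 0.0698 = μ + 1.751σ.
Subtracting: σ = (0.0698 − -0.0629)/(1.751 − (-0.4677)) = 0.06.
Then μ = -0.0629 − (-0.4677)·0.06 = -0.03.

μ = -0.03, σ = 0.06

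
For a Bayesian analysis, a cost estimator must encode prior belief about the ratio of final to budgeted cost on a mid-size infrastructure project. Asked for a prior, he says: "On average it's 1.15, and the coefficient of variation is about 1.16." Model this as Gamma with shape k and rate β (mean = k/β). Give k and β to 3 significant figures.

For Gamma(k, rate β): mean = k/β, variance = k/β², so CV = 1/√k.
CV = 1.16, hence k = 1/CV² = 0.743.
Then β = k/mean = 0.743/1.15 = 0.646.

k ≈ 0.743, β ≈ 0.646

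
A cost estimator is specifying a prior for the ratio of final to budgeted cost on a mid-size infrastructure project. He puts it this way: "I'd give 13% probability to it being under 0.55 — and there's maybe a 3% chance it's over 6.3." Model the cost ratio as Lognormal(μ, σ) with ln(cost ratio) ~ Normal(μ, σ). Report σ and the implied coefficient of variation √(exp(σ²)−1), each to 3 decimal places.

If T ~ Lognormal(μ,σ) then ln T ~ Normal(μ,σ), so the p-quantile of ln T is μ + z_p·σ.
ln(0.55) = -0.5978 and ln(6.3) = 1.841; z_{0.13} = -1.126, z_{0.97} = 1.881.
σ = (1.841 − -0.5978)/(1.881 − (-1.126)) = 0.811.
μ = -0.5978 − (-1.126)·0.811 = 0.316.
CV = √(exp(σ²)−1) = √(exp(0.6575)−1) = 0.964.

σ ≈ 0.811, CV ≈ 0.964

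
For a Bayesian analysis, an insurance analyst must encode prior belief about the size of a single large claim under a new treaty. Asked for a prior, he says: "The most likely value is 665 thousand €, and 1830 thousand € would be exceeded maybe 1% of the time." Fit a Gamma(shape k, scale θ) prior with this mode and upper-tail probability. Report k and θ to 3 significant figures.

k ≈ 5.48, θ ≈ 148

Gamma(k,θ) with k>1 has mode (k−1)θ, so θ = 665/(k−1).
Need P(X < 1830) = 0.99 with θ tied to k this way. Start at k = 2, θ = 665: P(X<1830) ≈ 0.761.
Too low — raise k to concentrate. Iterating converges to k ≈ 5.48.
Then θ = 665/(5.48−1) ≈ 148.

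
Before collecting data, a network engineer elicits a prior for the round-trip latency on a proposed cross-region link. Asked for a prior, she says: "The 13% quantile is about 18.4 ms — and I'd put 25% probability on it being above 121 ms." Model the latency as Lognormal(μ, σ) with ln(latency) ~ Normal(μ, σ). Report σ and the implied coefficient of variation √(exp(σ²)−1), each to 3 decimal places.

If T ~ Lognormal(μ,σ) then ln T ~ Normal(μ,σ), so the p-quantile of ln T is μ + z_p·σ.
ln(18.4) = 2.912 and ln(121) = 4.796; z_{0.13} = -1.126, z_{0.75} = 0.6745.
σ = (4.796 − 2.912)/(0.6745 − (-1.126)) = 1.046.
μ = 2.912 − (-1.126)·1.046 = 4.090.
CV = √(exp(σ²)−1) = √(exp(1.0938)−1) = 1.409.

σ ≈ 1.046, CV ≈ 1.409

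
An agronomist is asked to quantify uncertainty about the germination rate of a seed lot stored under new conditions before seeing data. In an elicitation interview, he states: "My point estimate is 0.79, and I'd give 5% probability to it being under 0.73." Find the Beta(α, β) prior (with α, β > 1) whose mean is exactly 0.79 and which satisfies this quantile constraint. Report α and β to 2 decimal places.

α ≈ 106.05, β ≈ 28.19

With mean 0.79 fixed, write α = 0.79s, β = 0.21s where s = α+β.
Need P(θ < 0.73) = 0.05 under Beta(0.79s, 0.21s). Normal approximation: (q−m)/√(m(1−m)/s) ≈ z_{0.05} = -1.64, so s ≈ 0.79·0.21·(-1.64)²/(0.73−0.79)² = 124.7.
At s = 124.7: P(θ<0.73) ≈ 0.056. Adjusting to match 0.05 gives s ≈ 134.24.
So α = 0.79·134.24 ≈ 106.05, β = 0.21·134.24 ≈ 28.19.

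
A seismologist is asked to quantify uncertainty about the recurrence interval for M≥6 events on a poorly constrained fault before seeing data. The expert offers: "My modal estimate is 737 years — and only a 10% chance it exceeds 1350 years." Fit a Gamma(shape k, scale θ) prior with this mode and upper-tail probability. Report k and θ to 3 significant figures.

Gamma(k,θ) with k>1 has mode (k−1)θ, so θ = 737/(k−1).
Need P(X < 1350) = 0.9 with θ tied to k this way. Start at k = 2, θ = 737: P(X<1350) ≈ 0.547.
Too low — raise k to concentrate. Iterating converges to k ≈ 6.2.
Then θ = 737/(6.2−1) ≈ 142.

k ≈ 6.2, θ ≈ 142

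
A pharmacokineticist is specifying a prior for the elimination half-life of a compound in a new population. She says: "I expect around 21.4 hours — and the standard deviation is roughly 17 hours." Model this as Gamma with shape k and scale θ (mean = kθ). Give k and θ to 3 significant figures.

k ≈ 1.58, θ ≈ 13.5

For Gamma(k, scale θ): mean = kθ, variance = kθ², so CV = 1/√k.
CV = SD/mean = 17/21.4 = 0.7944, hence k = 1/CV² = 1.58.
Then θ = mean/k = 21.4/1.58 = 13.5.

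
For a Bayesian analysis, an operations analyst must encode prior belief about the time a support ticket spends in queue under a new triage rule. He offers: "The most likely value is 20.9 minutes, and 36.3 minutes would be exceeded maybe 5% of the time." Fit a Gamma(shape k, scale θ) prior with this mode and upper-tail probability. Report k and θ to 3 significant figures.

Gamma(k,θ) with k>1 has mode (k−1)θ, so θ = 20.9/(k−1).
Need P(X < 36.3) = 0.95 with θ tied to k this way. Start at k = 2, θ = 20.9: P(X<36.3) ≈ 0.518.
Too low — raise k to concentrate. Iterating converges to k ≈ 10.2.
Then θ = 20.9/(10.2−1) ≈ 2.28.

k ≈ 10.2, θ ≈ 2.28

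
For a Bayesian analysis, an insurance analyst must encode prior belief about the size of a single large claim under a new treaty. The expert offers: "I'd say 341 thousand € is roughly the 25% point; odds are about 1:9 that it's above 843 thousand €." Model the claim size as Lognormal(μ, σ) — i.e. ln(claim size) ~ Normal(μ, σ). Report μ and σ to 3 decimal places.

If T ~ Lognormal(μ,σ) then ln T ~ Normal(μ,σ), so the p-quantile of ln T is μ + z_p·σ.
ln(341) = 5.832 and ln(843) = 6.737; z_{0.25} = -0.6745, z_{0.9} = 1.282.
σ = (6.737 − 5.832)/(1.282 − (-0.6745)) = 0.463.
μ = 5.832 − (-0.6745)·0.463 = 6.144.

μ ≈ 6.144, σ ≈ 0.463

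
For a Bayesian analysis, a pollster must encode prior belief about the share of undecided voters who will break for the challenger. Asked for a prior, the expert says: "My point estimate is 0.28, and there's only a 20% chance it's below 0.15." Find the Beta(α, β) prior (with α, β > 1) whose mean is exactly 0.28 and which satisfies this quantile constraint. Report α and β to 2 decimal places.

With mean 0.28 fixed, write α = 0.28s, β = 0.72s where s = α+β.
Need P(θ < 0.15) = 0.2 under Beta(0.28s, 0.72s). Normal approximation: (q−m)/√(m(1−m)/s) ≈ z_{0.2} = -0.842, so s ≈ 0.28·0.72·(-0.842)²/(0.15−0.28)² = 8.4.
At s = 8.4: P(θ<0.15) ≈ 0.205. Adjusting to match 0.2 gives s ≈ 8.74.
So α = 0.28·8.74 ≈ 2.45, β = 0.72·8.74 ≈ 6.29.

α ≈ 2.45, β ≈ 6.29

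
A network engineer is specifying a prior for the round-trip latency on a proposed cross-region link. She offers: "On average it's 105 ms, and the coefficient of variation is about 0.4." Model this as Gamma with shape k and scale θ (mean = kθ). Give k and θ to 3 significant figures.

k ≈ 6.25, θ ≈ 16.8

For Gamma(k, scale θ): mean = kθ, variance = kθ², so CV = 1/√k.
CV = 0.4, hence k = 1/CV² = 6.25.
Then θ = mean/k = 105/6.25 = 16.8.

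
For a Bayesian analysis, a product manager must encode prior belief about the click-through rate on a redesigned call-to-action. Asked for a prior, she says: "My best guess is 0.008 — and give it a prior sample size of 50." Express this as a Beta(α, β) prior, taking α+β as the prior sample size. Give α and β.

Under the effective-sample-size interpretation, Beta(α, β) has prior mean α/(α+β) and prior sample size α+β.
So α+β = 50 and α/(α+β) = 0.008, giving α = 0.008·50 = 0.4 and β = 50 − 0.4 = 49.6.

α = 0.4, β = 49.6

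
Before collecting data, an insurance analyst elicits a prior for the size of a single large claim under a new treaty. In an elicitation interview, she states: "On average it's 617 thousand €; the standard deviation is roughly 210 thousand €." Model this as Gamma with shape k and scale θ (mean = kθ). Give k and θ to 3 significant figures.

k ≈ 8.63, θ ≈ 71.5

For Gamma(k, scale θ): mean = kθ, variance = kθ², so CV = 1/√k.
CV = SD/mean = 210/617 = 0.3404, hence k = 1/CV² = 8.63.
Then θ = mean/k = 617/8.63 = 71.5.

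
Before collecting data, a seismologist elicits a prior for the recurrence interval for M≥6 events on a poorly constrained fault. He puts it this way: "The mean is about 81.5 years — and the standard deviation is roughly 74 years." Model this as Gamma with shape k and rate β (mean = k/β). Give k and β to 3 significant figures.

For Gamma(k, rate β): mean = k/β, variance = k/β², so CV = 1/√k.
CV = SD/mean = 74/81.5 = 0.908, hence k = 1/CV² = 1.21.
Then β = k/mean = 1.21/81.5 = 0.0149.

k ≈ 1.21, β ≈ 0.0149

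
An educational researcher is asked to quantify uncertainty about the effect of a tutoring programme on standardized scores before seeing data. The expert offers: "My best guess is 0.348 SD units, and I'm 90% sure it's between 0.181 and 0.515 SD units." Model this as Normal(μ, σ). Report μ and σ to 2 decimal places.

μ = 0.35, σ = 0.10

A symmetric 90% interval runs μ ± z·σ with z = 1.645.
Half-width = 0.167, so σ = 0.167/1.645 = 0.10.
μ is the stated best guess, 0.35.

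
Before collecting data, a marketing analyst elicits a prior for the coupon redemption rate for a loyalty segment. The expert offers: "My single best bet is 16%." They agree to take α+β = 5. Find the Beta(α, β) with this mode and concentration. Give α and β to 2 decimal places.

For α,β > 1 the Beta mode is (α−1)/(α+β−2). With α+β = 5, the mode is (α−1)/3.
Set (α−1)/3 = 0.16 → α = 1 + 0.16·3 = 1.48.
β = 5 − α = 3.52.

α = 1.48, β = 3.52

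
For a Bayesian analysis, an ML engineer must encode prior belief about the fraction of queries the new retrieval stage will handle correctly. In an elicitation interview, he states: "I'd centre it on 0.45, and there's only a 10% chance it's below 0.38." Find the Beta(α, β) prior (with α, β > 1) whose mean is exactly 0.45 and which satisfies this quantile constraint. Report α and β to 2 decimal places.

α ≈ 36.90, β ≈ 45.10

With mean 0.45 fixed, write α = 0.45s, β = 0.55s where s = α+β.
Need P(θ < 0.38) = 0.1 under Beta(0.45s, 0.55s). Normal approximation: (q−m)/√(m(1−m)/s) ≈ z_{0.1} = -1.28, so s ≈ 0.45·0.55·(-1.28)²/(0.38−0.45)² = 83.0.
At s = 83.0: P(θ<0.38) ≈ 0.099. Adjusting to match 0.1 gives s ≈ 81.99.
So α = 0.45·81.99 ≈ 36.90, β = 0.55·81.99 ≈ 45.10.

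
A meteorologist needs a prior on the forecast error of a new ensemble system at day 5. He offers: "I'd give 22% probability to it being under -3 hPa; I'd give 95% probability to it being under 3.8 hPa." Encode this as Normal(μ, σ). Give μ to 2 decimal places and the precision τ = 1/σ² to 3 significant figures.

μ = -0.83, τ = 0.126

The p-quantile of Normal(μ,σ) is μ + z_p·σ, with z_{0.22} = -0.7722 and z_{0.95} = 1.645.
Eliminate σ: μ = (z₂·x₁ − z₁·x₂)/(z₂ − z₁) = (1.645·-3 − (-0.7722)·3.8)/2.417 = -0.83.
Then σ = (x₂ − x₁)/(z₂ − z₁) = (3.8 − -3)/2.417 = 2.81.
Precision τ = 1/σ² = 1/2.813² = 0.126.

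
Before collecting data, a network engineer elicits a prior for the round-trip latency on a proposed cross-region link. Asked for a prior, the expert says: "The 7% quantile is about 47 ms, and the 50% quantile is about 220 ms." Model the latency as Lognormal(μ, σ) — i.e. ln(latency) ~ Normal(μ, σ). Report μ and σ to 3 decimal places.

μ ≈ 5.394, σ ≈ 1.046

If T ~ Lognormal(μ,σ) then ln T ~ Normal(μ,σ), so the p-quantile of ln T is μ + z_p·σ.
ln(47) = 3.85 and ln(220) = 5.394; z_{0.07} = -1.476, z_{0.5} = 0.
σ = (5.394 − 3.85)/(0 − (-1.476)) = 1.046.
μ = 3.85 − (-1.476)·1.046 = 5.394.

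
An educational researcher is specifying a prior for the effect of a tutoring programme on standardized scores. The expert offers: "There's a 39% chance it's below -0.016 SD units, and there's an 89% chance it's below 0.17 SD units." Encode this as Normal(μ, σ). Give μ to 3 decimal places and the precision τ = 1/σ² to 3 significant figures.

μ = 0.019, τ = 65.5

For Normal(μ,σ), the p-quantile is μ + z_p·σ. Here z_{0.39} = -0.2793, z_{0.89} = 1.227.
So -0.016 = μ − 0.2793σ and 0.17 = μ + 1.227σ.
Subtracting: σ = (0.17 − -0.016)/(1.227 − (-0.2793)) = 0.124.
Then μ = -0.016 − (-0.2793)·0.124 = 0.019.
Precision τ = 1/σ² = 1/0.1235² = 65.5.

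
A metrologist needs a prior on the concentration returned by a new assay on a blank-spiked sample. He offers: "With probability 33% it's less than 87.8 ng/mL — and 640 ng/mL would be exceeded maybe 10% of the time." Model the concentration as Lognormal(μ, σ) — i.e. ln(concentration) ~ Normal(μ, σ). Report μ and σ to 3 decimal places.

If T ~ Lognormal(μ,σ) then ln T ~ Normal(μ,σ), so the p-quantile of ln T is μ + z_p·σ.
ln(87.8) = 4.475 and ln(640) = 6.461; z_{0.33} = -0.4399, z_{0.9} = 1.282.
σ = (6.461 − 4.475)/(1.282 − (-0.4399)) = 1.154.
μ = 4.475 − (-0.4399)·1.154 = 4.983.

μ ≈ 4.983, σ ≈ 1.154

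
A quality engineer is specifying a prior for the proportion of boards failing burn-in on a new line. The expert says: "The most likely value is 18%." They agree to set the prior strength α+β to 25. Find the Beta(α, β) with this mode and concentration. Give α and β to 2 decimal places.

For α,β > 1 the Beta mode is (α−1)/(α+β−2). With α+β = 25, the mode is (α−1)/23.
Set (α−1)/23 = 0.18 → α = 1 + 0.18·23 = 5.14.
β = 25 − α = 19.86.

α = 5.14, β = 19.86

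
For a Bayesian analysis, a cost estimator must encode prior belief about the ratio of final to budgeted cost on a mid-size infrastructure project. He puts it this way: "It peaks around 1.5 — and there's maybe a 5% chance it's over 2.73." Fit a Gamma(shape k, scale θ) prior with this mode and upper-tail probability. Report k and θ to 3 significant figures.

Gamma(k,θ) with k>1 has mode (k−1)θ, so θ = 1.5/(k−1).
Need P(X < 2.73) = 0.95 with θ tied to k this way. Start at k = 2, θ = 1.5: P(X<2.73) ≈ 0.543.
Too low — raise k to concentrate. Iterating converges to k ≈ 8.77.
Then θ = 1.5/(8.77−1) ≈ 0.193.

k ≈ 8.77, θ ≈ 0.193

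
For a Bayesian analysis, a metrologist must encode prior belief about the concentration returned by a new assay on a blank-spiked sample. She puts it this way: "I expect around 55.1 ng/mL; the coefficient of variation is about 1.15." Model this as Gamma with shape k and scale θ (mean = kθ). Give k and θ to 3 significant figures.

k ≈ 0.756, θ ≈ 72.9

For Gamma(k, scale θ): mean = kθ, variance = kθ², so CV = 1/√k.
CV = 1.15, hence k = 1/CV² = 0.756.
Then θ = mean/k = 55.1/0.756 = 72.9.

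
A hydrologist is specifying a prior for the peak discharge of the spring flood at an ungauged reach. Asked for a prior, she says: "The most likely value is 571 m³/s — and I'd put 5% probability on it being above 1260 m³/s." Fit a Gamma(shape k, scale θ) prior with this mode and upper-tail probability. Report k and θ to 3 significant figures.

Gamma(k,θ) with k>1 has mode (k−1)θ, so θ = 571/(k−1).
Need P(X < 1260) = 0.95 with θ tied to k this way. Start at k = 2, θ = 571: P(X<1260) ≈ 0.647.
Too low — raise k to concentrate. Iterating converges to k ≈ 5.39.
Then θ = 571/(5.39−1) ≈ 130.

k ≈ 5.39, θ ≈ 130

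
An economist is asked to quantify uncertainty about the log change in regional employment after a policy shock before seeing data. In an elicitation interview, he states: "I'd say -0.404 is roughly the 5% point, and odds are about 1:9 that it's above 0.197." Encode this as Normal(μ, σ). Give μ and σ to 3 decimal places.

μ = -0.066, σ = 0.205

The p-quantile of Normal(μ,σ) is μ + z_p·σ, with z_{0.05} = -1.645 and z_{0.9} = 1.282.
Eliminate σ: μ = (z₂·x₁ − z₁·x₂)/(z₂ − z₁) = (1.282·-0.404 − (-1.645)·0.197)/2.926 = -0.066.
Then σ = (x₂ − x₁)/(z₂ − z₁) = (0.197 − -0.404)/2.926 = 0.205.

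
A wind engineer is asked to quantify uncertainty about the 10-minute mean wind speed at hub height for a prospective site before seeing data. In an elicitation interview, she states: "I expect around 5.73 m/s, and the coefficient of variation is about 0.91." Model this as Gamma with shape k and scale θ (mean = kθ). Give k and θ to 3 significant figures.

k ≈ 1.21, θ ≈ 4.75

For Gamma(k, scale θ): mean = kθ, variance = kθ², so CV = 1/√k.
CV = 0.91, hence k = 1/CV² = 1.21.
Then θ = mean/k = 5.73/1.21 = 4.75.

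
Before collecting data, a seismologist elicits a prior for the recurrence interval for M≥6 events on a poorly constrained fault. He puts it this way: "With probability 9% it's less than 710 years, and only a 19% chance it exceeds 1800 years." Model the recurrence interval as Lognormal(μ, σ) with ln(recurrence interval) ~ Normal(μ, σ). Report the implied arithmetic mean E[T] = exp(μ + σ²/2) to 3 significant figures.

E[T] ≈ 1360 years

If T ~ Lognormal(μ,σ) then ln T ~ Normal(μ,σ), so the p-quantile of ln T is μ + z_p·σ.
ln(710) = 6.565 and ln(1800) = 7.496; z_{0.09} = -1.341, z_{0.81} = 0.8779.
σ = (7.496 − 6.565)/(0.8779 − (-1.341)) = 0.419.
μ = 6.565 − (-1.341)·0.419 = 7.127.
E[T] = exp(μ + σ²/2) = exp(7.127 + 0.0879) = 1360 years.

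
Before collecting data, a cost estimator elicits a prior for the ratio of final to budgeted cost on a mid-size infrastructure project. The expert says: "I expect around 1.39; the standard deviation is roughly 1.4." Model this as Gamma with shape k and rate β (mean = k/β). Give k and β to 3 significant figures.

k ≈ 0.986, β ≈ 0.709

For Gamma(k, rate β): mean = k/β, variance = k/β², so CV = 1/√k.
CV = SD/mean = 1.4/1.39 = 1.007, hence k = 1/CV² = 0.986.
Then β = k/mean = 0.986/1.39 = 0.709.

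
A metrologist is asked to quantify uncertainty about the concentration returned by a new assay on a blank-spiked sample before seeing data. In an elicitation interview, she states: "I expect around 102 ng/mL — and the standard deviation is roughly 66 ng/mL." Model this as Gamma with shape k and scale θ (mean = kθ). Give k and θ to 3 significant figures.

k ≈ 2.39, θ ≈ 42.7

For Gamma(k, scale θ): mean = kθ, variance = kθ², so CV = 1/√k.
CV = SD/mean = 66/102 = 0.6471, hence k = 1/CV² = 2.39.
Then θ = mean/k = 102/2.39 = 42.7.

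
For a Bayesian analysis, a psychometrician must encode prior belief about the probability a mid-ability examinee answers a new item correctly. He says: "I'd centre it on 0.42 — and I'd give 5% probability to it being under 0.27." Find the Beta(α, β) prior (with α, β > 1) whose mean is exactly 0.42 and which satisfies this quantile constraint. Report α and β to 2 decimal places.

With mean 0.42 fixed, write α = 0.42s, β = 0.58s where s = α+β.
Need P(θ < 0.27) = 0.05 under Beta(0.42s, 0.58s). Normal approximation: (q−m)/√(m(1−m)/s) ≈ z_{0.05} = -1.64, so s ≈ 0.42·0.58·(-1.64)²/(0.27−0.42)² = 29.3.
At s = 29.3: P(θ<0.27) ≈ 0.043. Adjusting to match 0.05 gives s ≈ 27.09.
So α = 0.42·27.09 ≈ 11.38, β = 0.58·27.09 ≈ 15.71.

α ≈ 11.38, β ≈ 15.71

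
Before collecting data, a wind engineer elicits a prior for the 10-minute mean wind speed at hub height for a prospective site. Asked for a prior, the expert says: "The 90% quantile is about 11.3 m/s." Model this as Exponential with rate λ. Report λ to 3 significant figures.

P(T < 11.3) = 1 − e^(−λ·11.3) = 0.9, so λ = −ln(1−0.9)/11.3 = −ln(0.1)/11.3 = 0.204.

λ ≈ 0.204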